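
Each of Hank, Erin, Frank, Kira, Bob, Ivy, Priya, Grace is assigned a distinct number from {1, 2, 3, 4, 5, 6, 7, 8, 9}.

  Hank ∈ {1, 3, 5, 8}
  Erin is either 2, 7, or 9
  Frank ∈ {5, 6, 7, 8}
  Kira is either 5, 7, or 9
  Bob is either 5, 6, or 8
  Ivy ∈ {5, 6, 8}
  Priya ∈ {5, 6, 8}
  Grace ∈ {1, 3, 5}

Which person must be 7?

Frank

The 8 variables together cover exactly {1, 2, 3, 5, 6, 7, 8, 9} — 8 values for 8 variables — and 2 appears only in Erin's list, so Erin = 2.
The 7 still-open variables together cover exactly {1, 3, 5, 6, 7, 8, 9} — 7 values for 7 variables — and 9 appears only in Kira's list, so Kira = 9.
Among the 6 still-open variables, 7 fits only Frank (and all 6 values in {1, 3, 5, 6, 7, 8} must be used), so Frank = 7.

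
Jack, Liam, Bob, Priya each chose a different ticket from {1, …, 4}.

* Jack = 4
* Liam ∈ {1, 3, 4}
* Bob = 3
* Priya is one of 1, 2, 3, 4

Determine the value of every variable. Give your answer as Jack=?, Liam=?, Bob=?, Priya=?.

Jack=4, Liam=1, Bob=3, Priya=2

Jack has just one choice, so Jack = 4. Strike 4 from Liam, Priya.
Bob must be 3 (only option left). So Liam, Priya can't be 3.
That leaves Liam = 1. So Priya can't be 1.
Priya's domain is down to {2}, so Priya = 2.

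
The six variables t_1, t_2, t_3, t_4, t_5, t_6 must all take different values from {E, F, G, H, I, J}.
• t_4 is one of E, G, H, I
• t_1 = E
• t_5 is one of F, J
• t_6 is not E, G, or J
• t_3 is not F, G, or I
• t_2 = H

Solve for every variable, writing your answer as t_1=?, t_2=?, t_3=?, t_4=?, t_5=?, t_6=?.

t_1 must be E (only option left). Eliminate E elsewhere: t_3, t_4.
t_2 has just one choice, so t_2 = H. Strike H from t_3, t_4, t_6.
t_3's domain is down to {J}, so t_3 = J. Eliminate J elsewhere: t_5.
t_5's domain is down to {F}, so t_5 = F. Eliminate F elsewhere: t_6.
That leaves t_6 = I. Eliminate I elsewhere: t_4.
t_4 has just one choice, so t_4 = G.

t_1=E, t_2=H, t_3=J, t_4=G, t_5=F, t_6=I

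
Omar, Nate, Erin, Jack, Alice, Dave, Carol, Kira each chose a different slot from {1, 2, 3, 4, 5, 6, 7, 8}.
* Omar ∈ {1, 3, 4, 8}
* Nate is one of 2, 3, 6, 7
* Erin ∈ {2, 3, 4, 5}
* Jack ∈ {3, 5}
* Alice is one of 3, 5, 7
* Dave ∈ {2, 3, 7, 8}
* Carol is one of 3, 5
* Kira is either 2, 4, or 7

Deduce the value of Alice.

7

The 8 variables together cover exactly {1, 2, 3, 4, 5, 6, 7, 8} — 8 values for 8 variables — and 1 appears only in Omar's list, so Omar = 1.
The 7 still-open variables together cover exactly {2, 3, 4, 5, 6, 7, 8} — 7 values for 7 variables — and 6 appears only in Nate's list, so Nate = 6.
The 6 still-open variables together cover exactly {2, 3, 4, 5, 7, 8} — 6 values for 6 variables — and 8 appears only in Dave's list, so Dave = 8.
Jack and Carol between them cover only {3, 5} — a naked pair. Remove those values from Erin, Alice.
So Alice = 7.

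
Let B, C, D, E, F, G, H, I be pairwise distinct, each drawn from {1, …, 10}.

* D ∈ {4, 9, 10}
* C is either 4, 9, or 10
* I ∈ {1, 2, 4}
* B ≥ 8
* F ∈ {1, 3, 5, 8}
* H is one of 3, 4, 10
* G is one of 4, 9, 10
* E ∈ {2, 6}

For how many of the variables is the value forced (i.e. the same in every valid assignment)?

2

The 3 variables C, D, G are confined to {4, 9, 10}, which locks those values in; drop them from B, H, I.
B must be 8 (only option left). So F can't be 8.
H's domain is down to {3}, so H = 3. Eliminate 3 elsewhere: F.
Determined: B=8, H=3. The other variables each still have more than one consistent value. That makes 2.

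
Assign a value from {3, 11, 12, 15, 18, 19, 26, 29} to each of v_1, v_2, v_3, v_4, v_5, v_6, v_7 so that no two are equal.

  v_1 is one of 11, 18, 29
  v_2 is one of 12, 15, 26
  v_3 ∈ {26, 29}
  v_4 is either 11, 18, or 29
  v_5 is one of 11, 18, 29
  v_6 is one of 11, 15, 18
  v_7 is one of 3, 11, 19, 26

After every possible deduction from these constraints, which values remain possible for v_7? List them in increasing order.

The 3 variables v_1, v_4, v_5 are confined to {11, 18, 29}, which locks those values in; drop them from v_3, v_6, v_7.
That leaves v_3 = 26. Eliminate 26 elsewhere: v_2, v_7.
v_6 must be 15 (only option left). Strike 15 from v_2.
v_2 must be 12 (only option left).
No further eliminations apply; v_7 can still be any of 3, 19.

3, 19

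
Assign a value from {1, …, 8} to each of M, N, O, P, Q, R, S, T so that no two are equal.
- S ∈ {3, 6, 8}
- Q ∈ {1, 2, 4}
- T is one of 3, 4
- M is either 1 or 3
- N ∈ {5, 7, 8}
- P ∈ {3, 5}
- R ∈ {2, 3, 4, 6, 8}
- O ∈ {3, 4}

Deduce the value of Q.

The 8 variables draw from only 8 values {1, 2, 3, 4, 5, 6, 7, 8}, so each is used; only N can be 7, hence N = 7.
The 7 still-open variables draw from only 7 values {1, 2, 3, 4, 5, 6, 8}, so each is used; only P can be 5, hence P = 5.
O and T between them cover only {3, 4} — a naked pair. Remove those values from M, Q, R, S.
M's domain is down to {1}, so M = 1. Remove 1 from Q.
So Q = 2.

2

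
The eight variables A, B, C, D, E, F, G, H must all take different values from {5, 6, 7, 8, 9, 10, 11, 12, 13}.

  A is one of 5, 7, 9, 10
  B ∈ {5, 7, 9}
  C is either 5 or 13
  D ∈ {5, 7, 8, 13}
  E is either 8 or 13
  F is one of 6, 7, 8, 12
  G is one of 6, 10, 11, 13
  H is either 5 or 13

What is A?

C and H share exactly the 2 values {5, 13}; by pigeonhole those values go to them, so strike 5, 13 from A, B, D, E, G.
E must be 8 (only option left). Strike 8 from D, F.
D's domain is down to {7}, so D = 7. Remove 7 from A, B, F.
B must be 9 (only option left). Eliminate 9 elsewhere: A.
So A = 10.

10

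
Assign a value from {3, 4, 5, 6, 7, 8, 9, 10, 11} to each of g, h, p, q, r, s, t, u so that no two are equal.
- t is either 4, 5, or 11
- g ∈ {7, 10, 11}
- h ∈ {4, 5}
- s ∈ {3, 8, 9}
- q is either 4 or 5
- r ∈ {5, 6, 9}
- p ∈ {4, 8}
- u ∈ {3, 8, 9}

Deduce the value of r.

The 2 variables h and q are confined to {4, 5}, which locks those values in; drop them from p, r, t.
That leaves p = 8. So s, u can't be 8.
That leaves t = 11. Strike 11 from g.
The 2 variables s and u are confined to {3, 9}, which locks those values in; drop them from r.
So r = 6.

6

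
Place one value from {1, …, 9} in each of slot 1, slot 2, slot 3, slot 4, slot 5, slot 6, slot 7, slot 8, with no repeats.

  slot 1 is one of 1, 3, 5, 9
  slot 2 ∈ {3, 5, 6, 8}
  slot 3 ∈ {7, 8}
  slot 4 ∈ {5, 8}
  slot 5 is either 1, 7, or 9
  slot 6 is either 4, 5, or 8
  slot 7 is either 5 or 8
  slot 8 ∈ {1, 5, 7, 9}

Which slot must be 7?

The 8 variables together cover exactly {1, 3, 4, 5, 6, 7, 8, 9} — 8 values for 8 variables — and 4 appears only in slot 6's list, so slot 6 = 4.
Among the 7 still-open variables, 6 fits only slot 2 (and all 7 values in {1, 3, 5, 6, 7, 8, 9} must be used), so slot 2 = 6.
The 6 still-open variables draw from only 6 values {1, 3, 5, 7, 8, 9}, so each is used; only slot 1 can be 3, hence slot 1 = 3.
slot 4 and slot 7 share exactly the 2 values {5, 8}; by pigeonhole those values go to them, so strike 5, 8 from slot 3, slot 8.

slot 3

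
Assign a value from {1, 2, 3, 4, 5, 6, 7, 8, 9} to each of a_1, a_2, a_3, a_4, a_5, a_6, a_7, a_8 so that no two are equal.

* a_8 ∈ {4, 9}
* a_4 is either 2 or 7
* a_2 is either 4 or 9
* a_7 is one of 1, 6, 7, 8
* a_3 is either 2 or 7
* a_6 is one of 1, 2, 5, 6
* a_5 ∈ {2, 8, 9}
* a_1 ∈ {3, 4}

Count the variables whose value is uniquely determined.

2

a_2 and a_8 between them cover only {4, 9} — a naked pair. Remove those values from a_1, a_5.
a_1's domain is down to {3}, so a_1 = 3.
a_3 and a_4 share exactly the 2 values {2, 7}; by pigeonhole those values go to them, so strike 2, 7 from a_5, a_6, a_7.
a_5 has just one choice, so a_5 = 8. Remove 8 from a_7.
Determined: a_1=3, a_5=8. The other variables each still have more than one consistent value. That makes 2.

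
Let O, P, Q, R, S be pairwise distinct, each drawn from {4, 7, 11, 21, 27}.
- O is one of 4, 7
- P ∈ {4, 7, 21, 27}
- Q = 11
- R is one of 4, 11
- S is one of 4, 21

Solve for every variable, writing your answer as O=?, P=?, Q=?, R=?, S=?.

Q has just one choice, so Q = 11. Strike 11 from R.
R must be 4 (only option left). Strike 4 from O, P, S.
S must be 21 (only option left). Remove 21 from P.
O's domain is down to {7}, so O = 7. Remove 7 from P.
P's domain is down to {27}, so P = 27.

O=7, P=27, Q=11, R=4, S=21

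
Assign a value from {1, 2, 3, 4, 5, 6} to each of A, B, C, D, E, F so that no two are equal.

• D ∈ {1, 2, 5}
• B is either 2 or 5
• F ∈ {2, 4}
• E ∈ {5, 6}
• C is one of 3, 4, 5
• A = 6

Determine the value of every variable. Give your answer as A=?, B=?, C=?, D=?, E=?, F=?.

A must be 6 (only option left). Eliminate 6 elsewhere: E.
E has just one choice, so E = 5. Eliminate 5 elsewhere: B, C, D.
B has just one choice, so B = 2. So D, F can't be 2.
D's domain is down to {1}, so D = 1.
That leaves F = 4. Remove 4 from C.
That leaves C = 3.

A=6, B=2, C=3, D=1, E=5, F=4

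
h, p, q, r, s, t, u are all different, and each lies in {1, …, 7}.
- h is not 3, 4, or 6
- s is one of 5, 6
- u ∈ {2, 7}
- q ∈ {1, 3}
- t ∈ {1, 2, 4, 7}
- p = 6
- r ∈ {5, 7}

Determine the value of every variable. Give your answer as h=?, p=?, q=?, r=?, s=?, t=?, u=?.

p's domain is down to {6}, so p = 6. Remove 6 from s.
s's domain is down to {5}, so s = 5. Remove 5 from h, r.
That leaves r = 7. Remove 7 from h, t, u.
u has just one choice, so u = 2. Strike 2 from h, t.
That leaves h = 1. Strike 1 from q, t.
q must be 3 (only option left).
That leaves t = 4.

h=1, p=6, q=3, r=7, s=5, t=4, u=2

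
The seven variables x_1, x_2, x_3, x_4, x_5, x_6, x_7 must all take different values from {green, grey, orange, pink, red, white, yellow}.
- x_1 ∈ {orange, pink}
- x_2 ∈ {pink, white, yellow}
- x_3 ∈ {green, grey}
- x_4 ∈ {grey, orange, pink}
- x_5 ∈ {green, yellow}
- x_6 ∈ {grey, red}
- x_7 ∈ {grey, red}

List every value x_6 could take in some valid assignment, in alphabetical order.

grey, red

The 7 variables draw from only 7 values {green, grey, orange, pink, red, white, yellow}, so each is used; only x_2 can be white, hence x_2 = white.
The 6 still-open variables together cover exactly {green, grey, orange, pink, red, yellow} — 6 values for 6 variables — and yellow appears only in x_5's list, so x_5 = yellow.
The 5 still-open variables draw from only 5 values {green, grey, orange, pink, red}, so each is used; only x_3 can be green, hence x_3 = green.
The 2 variables x_6 and x_7 are confined to {grey, red}, which locks those values in; drop them from x_4.
No further eliminations apply; x_6 can still be any of grey, red.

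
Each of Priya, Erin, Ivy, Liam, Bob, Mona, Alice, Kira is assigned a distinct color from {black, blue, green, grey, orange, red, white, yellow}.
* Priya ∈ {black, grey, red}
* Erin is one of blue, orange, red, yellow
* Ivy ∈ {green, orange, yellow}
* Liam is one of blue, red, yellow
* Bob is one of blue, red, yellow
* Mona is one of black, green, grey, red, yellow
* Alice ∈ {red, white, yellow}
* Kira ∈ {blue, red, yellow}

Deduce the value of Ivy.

green

Among the 8 variables, white fits only Alice (and all 8 values in {black, blue, green, grey, orange, red, white, yellow} must be used), so Alice = white.
The 3 variables Liam, Bob, Kira are confined to {blue, red, yellow}, which locks those values in; drop them from Priya, Erin, Ivy, Mona.
Erin must be orange (only option left). Strike orange from Ivy.
So Ivy = green.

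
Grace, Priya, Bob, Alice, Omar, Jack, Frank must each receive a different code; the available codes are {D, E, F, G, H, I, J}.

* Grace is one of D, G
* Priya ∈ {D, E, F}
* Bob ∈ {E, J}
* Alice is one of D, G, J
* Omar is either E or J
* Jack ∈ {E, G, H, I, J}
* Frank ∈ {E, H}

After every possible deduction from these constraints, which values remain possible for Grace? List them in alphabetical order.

D, G

The 7 variables together cover exactly {D, E, F, G, H, I, J} — 7 values for 7 variables — and F appears only in Priya's list, so Priya = F.
The 6 still-open variables together cover exactly {D, E, G, H, I, J} — 6 values for 6 variables — and I appears only in Jack's list, so Jack = I.
Among the 5 still-open variables, H fits only Frank (and all 5 values in {D, E, G, H, J} must be used), so Frank = H.
Bob and Omar share exactly the 2 values {E, J}; by pigeonhole those values go to them, so strike E, J from Alice.
No further eliminations apply; Grace can still be any of D, G.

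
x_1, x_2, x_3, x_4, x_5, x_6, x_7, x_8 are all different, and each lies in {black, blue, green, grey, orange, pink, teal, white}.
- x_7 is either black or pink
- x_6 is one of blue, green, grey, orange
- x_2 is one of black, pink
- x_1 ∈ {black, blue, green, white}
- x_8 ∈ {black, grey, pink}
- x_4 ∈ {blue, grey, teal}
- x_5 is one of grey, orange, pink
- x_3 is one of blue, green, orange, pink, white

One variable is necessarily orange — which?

The 8 variables together cover exactly {black, blue, green, grey, orange, pink, teal, white} — 8 values for 8 variables — and teal appears only in x_4's list, so x_4 = teal.
x_2 and x_7 between them cover only {black, pink} — a naked pair. Remove those values from x_1, x_3, x_5, x_8.
x_8 has just one choice, so x_8 = grey. Strike grey from x_5, x_6.
So orange goes to x_5.

x_5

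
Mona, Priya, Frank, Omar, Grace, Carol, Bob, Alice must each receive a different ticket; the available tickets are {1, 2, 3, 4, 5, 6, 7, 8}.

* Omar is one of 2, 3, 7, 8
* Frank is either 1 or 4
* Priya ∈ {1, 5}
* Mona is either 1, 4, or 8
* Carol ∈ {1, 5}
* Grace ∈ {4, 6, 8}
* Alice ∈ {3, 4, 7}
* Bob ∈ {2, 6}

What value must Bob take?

The 2 variables Priya and Carol are confined to {1, 5}, which locks those values in; drop them from Mona, Frank.
Frank has just one choice, so Frank = 4. Strike 4 from Mona, Grace, Alice.
Mona must be 8 (only option left). Remove 8 from Omar, Grace.
Grace has just one choice, so Grace = 6. Strike 6 from Bob.
So Bob = 2.

2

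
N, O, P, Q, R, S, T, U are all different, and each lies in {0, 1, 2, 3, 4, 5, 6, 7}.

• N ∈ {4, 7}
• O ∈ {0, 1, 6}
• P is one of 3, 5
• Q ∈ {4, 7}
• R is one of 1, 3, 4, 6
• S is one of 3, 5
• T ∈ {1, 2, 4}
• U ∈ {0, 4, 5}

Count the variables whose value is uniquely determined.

2

The 8 variables together cover exactly {0, 1, 2, 3, 4, 5, 6, 7} — 8 values for 8 variables — and 2 appears only in T's list, so T = 2.
N and Q between them cover only {4, 7} — a naked pair. Remove those values from R, U.
P and S share exactly the 2 values {3, 5}; by pigeonhole those values go to them, so strike 3, 5 from R, U.
U must be 0 (only option left). Eliminate 0 elsewhere: O.
Determined: T=2, U=0. The other variables each still have more than one consistent value. That makes 2.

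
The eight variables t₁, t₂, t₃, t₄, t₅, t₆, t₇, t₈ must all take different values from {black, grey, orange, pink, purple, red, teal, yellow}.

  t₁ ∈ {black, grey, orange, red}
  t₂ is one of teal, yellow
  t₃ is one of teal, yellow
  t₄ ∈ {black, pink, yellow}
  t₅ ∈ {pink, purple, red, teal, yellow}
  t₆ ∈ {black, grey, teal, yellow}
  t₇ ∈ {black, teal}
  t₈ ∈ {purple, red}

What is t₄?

Among the 8 variables, orange fits only t₁ (and all 8 values in {black, grey, orange, pink, purple, red, teal, yellow} must be used), so t₁ = orange.
The 7 still-open variables draw from only 7 values {black, grey, pink, purple, red, teal, yellow}, so each is used; only t₆ can be grey, hence t₆ = grey.
t₂ and t₃ share exactly the 2 values {teal, yellow}; by pigeonhole those values go to them, so strike teal, yellow from t₄, t₅, t₇.
t₇ has just one choice, so t₇ = black. Eliminate black elsewhere: t₄.
So t₄ = pink.

pink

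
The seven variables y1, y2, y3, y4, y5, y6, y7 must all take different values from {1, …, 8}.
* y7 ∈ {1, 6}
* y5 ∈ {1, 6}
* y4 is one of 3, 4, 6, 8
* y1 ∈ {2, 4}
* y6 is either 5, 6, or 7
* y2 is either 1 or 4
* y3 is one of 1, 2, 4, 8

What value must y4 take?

y5 and y7 between them cover only {1, 6} — a naked pair. Remove those values from y2, y3, y4, y6.
That leaves y2 = 4. Eliminate 4 elsewhere: y1, y3, y4.
y1 has just one choice, so y1 = 2. Remove 2 from y3.
That leaves y3 = 8. So y4 can't be 8.
So y4 = 3.

3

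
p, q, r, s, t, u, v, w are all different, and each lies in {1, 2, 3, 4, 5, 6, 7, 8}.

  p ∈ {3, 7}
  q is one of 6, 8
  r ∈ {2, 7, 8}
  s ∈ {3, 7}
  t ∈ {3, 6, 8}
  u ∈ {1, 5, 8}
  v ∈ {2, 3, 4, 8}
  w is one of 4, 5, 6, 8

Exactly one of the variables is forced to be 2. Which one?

The 8 variables together cover exactly {1, 2, 3, 4, 5, 6, 7, 8} — 8 values for 8 variables — and 1 appears only in u's list, so u = 1.
The 7 still-open variables draw from only 7 values {2, 3, 4, 5, 6, 7, 8}, so each is used; only w can be 5, hence w = 5.
The 6 still-open variables together cover exactly {2, 3, 4, 6, 7, 8} — 6 values for 6 variables — and 4 appears only in v's list, so v = 4.
Among the 5 still-open variables, 2 fits only r (and all 5 values in {2, 3, 6, 7, 8} must be used), so r = 2.

r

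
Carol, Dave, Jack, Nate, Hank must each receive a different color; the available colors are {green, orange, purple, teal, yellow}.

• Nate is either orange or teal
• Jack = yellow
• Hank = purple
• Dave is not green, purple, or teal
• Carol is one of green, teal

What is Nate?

teal

Jack must be yellow (only option left). So Dave can't be yellow.
Hank's domain is down to {purple}, so Hank = purple.
Dave's domain is down to {orange}, so Dave = orange. Strike orange from Nate.
So Nate = teal.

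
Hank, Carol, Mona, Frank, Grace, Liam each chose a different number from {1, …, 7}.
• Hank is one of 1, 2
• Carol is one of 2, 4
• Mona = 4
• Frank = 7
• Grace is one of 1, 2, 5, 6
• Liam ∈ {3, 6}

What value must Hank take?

Mona must be 4 (only option left). Strike 4 from Carol.
Frank must be 7 (only option left).
Carol's domain is down to {2}, so Carol = 2. So Hank, Grace can't be 2.
So Hank = 1.

1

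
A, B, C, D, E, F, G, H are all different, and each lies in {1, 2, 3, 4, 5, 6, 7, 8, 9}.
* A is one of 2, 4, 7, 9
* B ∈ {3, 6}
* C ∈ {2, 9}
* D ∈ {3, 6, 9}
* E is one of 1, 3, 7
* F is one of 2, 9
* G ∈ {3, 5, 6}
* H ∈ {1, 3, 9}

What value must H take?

1

The 8 variables together cover exactly {1, 2, 3, 4, 5, 6, 7, 9} — 8 values for 8 variables — and 4 appears only in A's list, so A = 4.
The 7 still-open variables together cover exactly {1, 2, 3, 5, 6, 7, 9} — 7 values for 7 variables — and 5 appears only in G's list, so G = 5.
Among the 6 still-open variables, 7 fits only E (and all 6 values in {1, 2, 3, 6, 7, 9} must be used), so E = 7.
The 5 still-open variables draw from only 5 values {1, 2, 3, 6, 9}, so each is used; only H can be 1, hence H = 1.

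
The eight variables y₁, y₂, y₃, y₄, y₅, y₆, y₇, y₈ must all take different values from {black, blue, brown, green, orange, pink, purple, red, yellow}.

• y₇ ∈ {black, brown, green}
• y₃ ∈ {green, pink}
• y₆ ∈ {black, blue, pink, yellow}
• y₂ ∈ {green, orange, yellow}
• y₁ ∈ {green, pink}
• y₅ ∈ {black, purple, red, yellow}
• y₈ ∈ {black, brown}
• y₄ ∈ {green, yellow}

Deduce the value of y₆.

y₁ and y₃ between them cover only {green, pink} — a naked pair. Remove those values from y₂, y₄, y₆, y₇.
y₄'s domain is down to {yellow}, so y₄ = yellow. Remove yellow from y₂, y₅, y₆.
y₂ must be orange (only option left).
The 2 variables y₇ and y₈ are confined to {black, brown}, which locks those values in; drop them from y₅, y₆.
So y₆ = blue.

blue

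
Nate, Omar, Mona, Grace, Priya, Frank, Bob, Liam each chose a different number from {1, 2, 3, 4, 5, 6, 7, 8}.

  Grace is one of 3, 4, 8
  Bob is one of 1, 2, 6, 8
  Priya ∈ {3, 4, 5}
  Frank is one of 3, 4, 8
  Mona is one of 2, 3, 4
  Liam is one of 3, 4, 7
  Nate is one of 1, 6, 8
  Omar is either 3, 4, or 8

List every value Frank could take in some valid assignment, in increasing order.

The 8 variables together cover exactly {1, 2, 3, 4, 5, 6, 7, 8} — 8 values for 8 variables — and 5 appears only in Priya's list, so Priya = 5.
Among the 7 still-open variables, 7 fits only Liam (and all 7 values in {1, 2, 3, 4, 6, 7, 8} must be used), so Liam = 7.
Omar, Grace, Frank between them cover only {3, 4, 8} — a naked triple. Remove those values from Nate, Mona, Bob.
Mona's domain is down to {2}, so Mona = 2. Remove 2 from Bob.
No further eliminations apply; Frank can still be any of 3, 4, 8.

3, 4, 8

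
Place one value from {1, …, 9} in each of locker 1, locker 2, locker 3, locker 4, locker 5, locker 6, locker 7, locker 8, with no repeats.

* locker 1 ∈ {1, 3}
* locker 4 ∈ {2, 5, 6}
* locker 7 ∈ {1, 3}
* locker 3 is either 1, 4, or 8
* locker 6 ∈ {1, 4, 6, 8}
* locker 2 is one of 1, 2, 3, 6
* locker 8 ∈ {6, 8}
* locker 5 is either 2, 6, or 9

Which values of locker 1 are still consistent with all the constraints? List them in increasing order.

1, 3

Among the 8 variables, 5 fits only locker 4 (and all 8 values in {1, 2, 3, 4, 5, 6, 8, 9} must be used), so locker 4 = 5.
The 7 still-open variables draw from only 7 values {1, 2, 3, 4, 6, 8, 9}, so each is used; only locker 5 can be 9, hence locker 5 = 9.
Among the 6 still-open variables, 2 fits only locker 2 (and all 6 values in {1, 2, 3, 4, 6, 8} must be used), so locker 2 = 2.
locker 1 and locker 7 between them cover only {1, 3} — a naked pair. Remove those values from locker 3, locker 6.
No further eliminations apply; locker 1 can still be any of 1, 3.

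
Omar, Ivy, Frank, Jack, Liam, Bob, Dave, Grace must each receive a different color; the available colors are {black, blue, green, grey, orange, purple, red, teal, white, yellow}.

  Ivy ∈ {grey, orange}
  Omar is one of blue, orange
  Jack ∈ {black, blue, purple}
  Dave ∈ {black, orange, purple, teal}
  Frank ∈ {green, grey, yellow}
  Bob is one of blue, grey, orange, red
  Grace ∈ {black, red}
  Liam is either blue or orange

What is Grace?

The 2 variables Omar and Liam are confined to {blue, orange}, which locks those values in; drop them from Ivy, Jack, Bob, Dave.
Ivy must be grey (only option left). Remove grey from Frank, Bob.
Bob's domain is down to {red}, so Bob = red. So Grace can't be red.
So Grace = black.

black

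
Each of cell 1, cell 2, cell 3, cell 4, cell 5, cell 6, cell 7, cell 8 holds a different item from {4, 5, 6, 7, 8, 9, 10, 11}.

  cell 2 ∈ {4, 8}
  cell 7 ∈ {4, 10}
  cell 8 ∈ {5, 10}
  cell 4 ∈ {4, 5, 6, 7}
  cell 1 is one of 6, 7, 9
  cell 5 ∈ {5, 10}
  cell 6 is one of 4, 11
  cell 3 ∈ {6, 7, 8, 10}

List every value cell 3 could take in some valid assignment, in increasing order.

Among the 8 variables, 9 fits only cell 1 (and all 8 values in {4, 5, 6, 7, 8, 9, 10, 11} must be used), so cell 1 = 9.
The 7 still-open variables draw from only 7 values {4, 5, 6, 7, 8, 10, 11}, so each is used; only cell 6 can be 11, hence cell 6 = 11.
cell 5 and cell 8 between them cover only {5, 10} — a naked pair. Remove those values from cell 3, cell 4, cell 7.
cell 7's domain is down to {4}, so cell 7 = 4. Remove 4 from cell 2, cell 4.
That leaves cell 2 = 8. Eliminate 8 elsewhere: cell 3.
No further eliminations apply; cell 3 can still be any of 6, 7.

6, 7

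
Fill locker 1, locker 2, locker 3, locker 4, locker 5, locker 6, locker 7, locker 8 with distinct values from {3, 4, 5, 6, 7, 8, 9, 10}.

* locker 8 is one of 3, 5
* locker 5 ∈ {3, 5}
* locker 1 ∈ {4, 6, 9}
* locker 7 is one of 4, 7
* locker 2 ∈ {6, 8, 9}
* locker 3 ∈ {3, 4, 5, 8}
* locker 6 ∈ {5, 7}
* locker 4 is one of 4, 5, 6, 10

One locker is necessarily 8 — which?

locker 3

Among the 8 variables, 10 fits only locker 4 (and all 8 values in {3, 4, 5, 6, 7, 8, 9, 10} must be used), so locker 4 = 10.
locker 5 and locker 8 between them cover only {3, 5} — a naked pair. Remove those values from locker 3, locker 6.
locker 6's domain is down to {7}, so locker 6 = 7. So locker 7 can't be 7.
That leaves locker 7 = 4. So locker 1, locker 3 can't be 4.
So 8 goes to locker 3.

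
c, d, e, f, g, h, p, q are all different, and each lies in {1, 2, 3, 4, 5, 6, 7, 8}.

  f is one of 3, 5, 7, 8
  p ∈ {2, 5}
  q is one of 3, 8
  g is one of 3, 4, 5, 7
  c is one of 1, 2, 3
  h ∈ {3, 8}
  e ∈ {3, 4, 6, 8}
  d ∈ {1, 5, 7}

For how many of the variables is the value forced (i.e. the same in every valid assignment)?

2

The 8 variables together cover exactly {1, 2, 3, 4, 5, 6, 7, 8} — 8 values for 8 variables — and 6 appears only in e's list, so e = 6.
Among the 7 still-open variables, 4 fits only g (and all 7 values in {1, 2, 3, 4, 5, 7, 8} must be used), so g = 4.
h and q between them cover only {3, 8} — a naked pair. Remove those values from c, f.
Determined: e=6, g=4. The other variables each still have more than one consistent value. That makes 2.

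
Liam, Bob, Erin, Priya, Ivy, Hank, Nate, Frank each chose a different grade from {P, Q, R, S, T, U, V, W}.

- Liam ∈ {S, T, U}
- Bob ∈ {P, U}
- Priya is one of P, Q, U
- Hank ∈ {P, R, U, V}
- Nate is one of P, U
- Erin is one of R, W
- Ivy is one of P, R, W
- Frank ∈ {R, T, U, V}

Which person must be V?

Hank

Among the 8 variables, Q fits only Priya (and all 8 values in {P, Q, R, S, T, U, V, W} must be used), so Priya = Q.
The 7 still-open variables together cover exactly {P, R, S, T, U, V, W} — 7 values for 7 variables — and S appears only in Liam's list, so Liam = S.
The 6 still-open variables draw from only 6 values {P, R, T, U, V, W}, so each is used; only Frank can be T, hence Frank = T.
The 5 still-open variables draw from only 5 values {P, R, U, V, W}, so each is used; only Hank can be V, hence Hank = V.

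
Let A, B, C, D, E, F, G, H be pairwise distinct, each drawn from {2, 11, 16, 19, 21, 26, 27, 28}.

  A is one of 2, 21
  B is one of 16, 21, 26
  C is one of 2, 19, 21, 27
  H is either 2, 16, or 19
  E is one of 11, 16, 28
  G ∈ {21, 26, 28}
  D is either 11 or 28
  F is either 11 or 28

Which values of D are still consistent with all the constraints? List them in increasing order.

11, 28

The 8 variables together cover exactly {2, 11, 16, 19, 21, 26, 27, 28} — 8 values for 8 variables — and 27 appears only in C's list, so C = 27.
The 7 still-open variables draw from only 7 values {2, 11, 16, 19, 21, 26, 28}, so each is used; only H can be 19, hence H = 19.
The 6 still-open variables together cover exactly {2, 11, 16, 21, 26, 28} — 6 values for 6 variables — and 2 appears only in A's list, so A = 2.
D and F between them cover only {11, 28} — a naked pair. Remove those values from E, G.
That leaves E = 16. Eliminate 16 elsewhere: B.
No further eliminations apply; D can still be any of 11, 28.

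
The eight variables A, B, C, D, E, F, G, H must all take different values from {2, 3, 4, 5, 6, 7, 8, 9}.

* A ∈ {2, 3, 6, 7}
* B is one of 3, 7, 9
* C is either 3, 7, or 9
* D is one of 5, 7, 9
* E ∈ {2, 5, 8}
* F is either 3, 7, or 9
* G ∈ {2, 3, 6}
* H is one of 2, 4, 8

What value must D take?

Among the 8 variables, 4 fits only H (and all 8 values in {2, 3, 4, 5, 6, 7, 8, 9} must be used), so H = 4.
The 7 still-open variables together cover exactly {2, 3, 5, 6, 7, 8, 9} — 7 values for 7 variables — and 8 appears only in E's list, so E = 8.
The 6 still-open variables draw from only 6 values {2, 3, 5, 6, 7, 9}, so each is used; only D can be 5, hence D = 5.

5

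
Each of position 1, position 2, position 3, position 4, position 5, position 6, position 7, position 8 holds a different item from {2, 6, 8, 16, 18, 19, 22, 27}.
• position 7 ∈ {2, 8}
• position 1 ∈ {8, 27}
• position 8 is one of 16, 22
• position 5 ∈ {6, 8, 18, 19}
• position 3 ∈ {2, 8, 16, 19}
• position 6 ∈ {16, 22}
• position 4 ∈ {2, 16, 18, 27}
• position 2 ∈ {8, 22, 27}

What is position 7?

Among the 8 variables, 6 fits only position 5 (and all 8 values in {2, 6, 8, 16, 18, 19, 22, 27} must be used), so position 5 = 6.
The 7 still-open variables draw from only 7 values {2, 8, 16, 18, 19, 22, 27}, so each is used; only position 4 can be 18, hence position 4 = 18.
The 6 still-open variables draw from only 6 values {2, 8, 16, 19, 22, 27}, so each is used; only position 3 can be 19, hence position 3 = 19.
The 5 still-open variables draw from only 5 values {2, 8, 16, 22, 27}, so each is used; only position 7 can be 2, hence position 7 = 2.

2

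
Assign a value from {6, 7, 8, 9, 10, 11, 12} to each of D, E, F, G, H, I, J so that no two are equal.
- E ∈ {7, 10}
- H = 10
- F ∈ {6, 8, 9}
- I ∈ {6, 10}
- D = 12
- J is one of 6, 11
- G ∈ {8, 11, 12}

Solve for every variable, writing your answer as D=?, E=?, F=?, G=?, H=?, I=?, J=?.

D must be 12 (only option left). Remove 12 from G.
That leaves H = 10. So E, I can't be 10.
I must be 6 (only option left). So F, J can't be 6.
J has just one choice, so J = 11. Strike 11 from G.
E has just one choice, so E = 7.
G's domain is down to {8}, so G = 8. Eliminate 8 elsewhere: F.
F has just one choice, so F = 9.

D=12, E=7, F=9, G=8, H=10, I=6, J=11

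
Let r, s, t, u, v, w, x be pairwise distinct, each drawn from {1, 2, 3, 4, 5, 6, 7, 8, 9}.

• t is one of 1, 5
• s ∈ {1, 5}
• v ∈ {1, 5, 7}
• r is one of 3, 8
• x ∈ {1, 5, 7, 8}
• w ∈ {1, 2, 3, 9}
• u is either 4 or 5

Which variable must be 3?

s and t share exactly the 2 values {1, 5}; by pigeonhole those values go to them, so strike 1, 5 from u, v, w, x.
u must be 4 (only option left).
v must be 7 (only option left). Strike 7 from x.
x must be 8 (only option left). Remove 8 from r.
So 3 goes to r.

r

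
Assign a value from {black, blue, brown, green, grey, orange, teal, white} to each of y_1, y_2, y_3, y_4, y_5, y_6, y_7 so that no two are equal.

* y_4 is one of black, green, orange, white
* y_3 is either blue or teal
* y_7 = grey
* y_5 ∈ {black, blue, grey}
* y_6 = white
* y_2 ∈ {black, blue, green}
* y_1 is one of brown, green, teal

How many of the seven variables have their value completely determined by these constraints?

y_6's domain is down to {white}, so y_6 = white. Remove white from y_4.
y_7 must be grey (only option left). Remove grey from y_5.
Determined: y_6=white, y_7=grey. The other variables each still have more than one consistent value. That makes 2.

2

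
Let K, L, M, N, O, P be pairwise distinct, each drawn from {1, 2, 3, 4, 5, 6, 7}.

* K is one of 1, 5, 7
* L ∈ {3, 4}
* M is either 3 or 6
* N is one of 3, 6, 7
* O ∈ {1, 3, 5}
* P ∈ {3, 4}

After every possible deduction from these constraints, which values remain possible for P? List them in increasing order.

3, 4

L and P between them cover only {3, 4} — a naked pair. Remove those values from M, N, O.
M's domain is down to {6}, so M = 6. Eliminate 6 elsewhere: N.
N must be 7 (only option left). Eliminate 7 elsewhere: K.
No further eliminations apply; P can still be any of 3, 4.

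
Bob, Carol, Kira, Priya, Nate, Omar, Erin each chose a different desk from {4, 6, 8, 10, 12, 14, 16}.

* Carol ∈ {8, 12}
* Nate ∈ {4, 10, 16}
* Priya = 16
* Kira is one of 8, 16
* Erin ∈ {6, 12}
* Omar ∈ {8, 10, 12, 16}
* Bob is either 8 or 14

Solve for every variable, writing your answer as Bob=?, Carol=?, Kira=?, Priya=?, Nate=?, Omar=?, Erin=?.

Bob=14, Carol=12, Kira=8, Priya=16, Nate=4, Omar=10, Erin=6

Priya must be 16 (only option left). Strike 16 from Kira, Nate, Omar.
Kira's domain is down to {8}, so Kira = 8. Strike 8 from Bob, Carol, Omar.
Bob's domain is down to {14}, so Bob = 14.
Carol has just one choice, so Carol = 12. Remove 12 from Omar, Erin.
That leaves Omar = 10. Remove 10 from Nate.
Erin must be 6 (only option left).
That leaves Nate = 4.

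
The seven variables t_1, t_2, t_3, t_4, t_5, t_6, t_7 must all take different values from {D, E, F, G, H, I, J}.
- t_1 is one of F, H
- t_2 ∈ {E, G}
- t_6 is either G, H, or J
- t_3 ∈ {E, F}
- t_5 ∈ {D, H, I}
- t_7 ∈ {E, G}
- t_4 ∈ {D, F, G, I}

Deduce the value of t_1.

Among the 7 variables, J fits only t_6 (and all 7 values in {D, E, F, G, H, I, J} must be used), so t_6 = J.
t_2 and t_7 share exactly the 2 values {E, G}; by pigeonhole those values go to them, so strike E, G from t_3, t_4.
That leaves t_3 = F. Eliminate F elsewhere: t_1, t_4.
So t_1 = H.

H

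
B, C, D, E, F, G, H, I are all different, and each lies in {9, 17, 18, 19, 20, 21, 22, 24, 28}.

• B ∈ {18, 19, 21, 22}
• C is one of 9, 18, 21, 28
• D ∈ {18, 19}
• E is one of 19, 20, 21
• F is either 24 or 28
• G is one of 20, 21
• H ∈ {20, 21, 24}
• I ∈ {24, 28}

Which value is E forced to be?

The 8 variables together cover exactly {9, 18, 19, 20, 21, 22, 24, 28} — 8 values for 8 variables — and 9 appears only in C's list, so C = 9.
The 7 still-open variables together cover exactly {18, 19, 20, 21, 22, 24, 28} — 7 values for 7 variables — and 22 appears only in B's list, so B = 22.
The 6 still-open variables draw from only 6 values {18, 19, 20, 21, 24, 28}, so each is used; only D can be 18, hence D = 18.
The 5 still-open variables together cover exactly {19, 20, 21, 24, 28} — 5 values for 5 variables — and 19 appears only in E's list, so E = 19.

19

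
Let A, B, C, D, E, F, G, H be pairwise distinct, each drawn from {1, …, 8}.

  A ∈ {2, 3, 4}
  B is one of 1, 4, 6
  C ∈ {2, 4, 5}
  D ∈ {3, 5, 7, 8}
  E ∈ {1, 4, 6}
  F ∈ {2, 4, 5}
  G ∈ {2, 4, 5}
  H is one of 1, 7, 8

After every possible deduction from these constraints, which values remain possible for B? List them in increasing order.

1, 6

C, F, G share exactly the 3 values {2, 4, 5}; by pigeonhole those values go to them, so strike 2, 4, 5 from A, B, D, E.
That leaves A = 3. Strike 3 from D.
B and E share exactly the 2 values {1, 6}; by pigeonhole those values go to them, so strike 1, 6 from H.
No further eliminations apply; B can still be any of 1, 6.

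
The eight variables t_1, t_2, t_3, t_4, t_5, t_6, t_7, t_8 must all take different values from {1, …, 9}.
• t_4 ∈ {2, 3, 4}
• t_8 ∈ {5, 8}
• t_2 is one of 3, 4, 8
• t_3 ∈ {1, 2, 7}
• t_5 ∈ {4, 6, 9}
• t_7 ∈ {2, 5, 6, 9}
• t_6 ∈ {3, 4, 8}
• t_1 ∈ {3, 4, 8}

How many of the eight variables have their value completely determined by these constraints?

The 3 variables t_1, t_2, t_6 are confined to {3, 4, 8}, which locks those values in; drop them from t_4, t_5, t_8.
That leaves t_4 = 2. Remove 2 from t_3, t_7.
t_8's domain is down to {5}, so t_8 = 5. Strike 5 from t_7.
Determined: t_4=2, t_8=5. The other variables each still have more than one consistent value. That makes 2.

2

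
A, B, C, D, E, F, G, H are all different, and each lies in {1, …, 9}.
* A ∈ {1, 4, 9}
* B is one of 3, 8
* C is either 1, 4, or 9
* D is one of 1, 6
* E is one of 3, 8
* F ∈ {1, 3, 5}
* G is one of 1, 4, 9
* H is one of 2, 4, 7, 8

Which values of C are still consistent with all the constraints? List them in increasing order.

The 2 variables B and E are confined to {3, 8}, which locks those values in; drop them from F, H.
A, C, G between them cover only {1, 4, 9} — a naked triple. Remove those values from D, F, H.
That leaves D = 6.
F has just one choice, so F = 5.
No further eliminations apply; C can still be any of 1, 4, 9.

1, 4, 9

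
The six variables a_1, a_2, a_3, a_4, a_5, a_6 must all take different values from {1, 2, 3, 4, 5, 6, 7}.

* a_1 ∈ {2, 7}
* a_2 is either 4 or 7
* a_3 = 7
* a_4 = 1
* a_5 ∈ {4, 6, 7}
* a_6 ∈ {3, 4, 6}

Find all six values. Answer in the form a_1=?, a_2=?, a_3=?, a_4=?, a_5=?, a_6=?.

a_1=2, a_2=4, a_3=7, a_4=1, a_5=6, a_6=3

a_3's domain is down to {7}, so a_3 = 7. Strike 7 from a_1, a_2, a_5.
a_4 must be 1 (only option left).
a_1 must be 2 (only option left).
a_2's domain is down to {4}, so a_2 = 4. So a_5, a_6 can't be 4.
That leaves a_5 = 6. Eliminate 6 elsewhere: a_6.
a_6 has just one choice, so a_6 = 3.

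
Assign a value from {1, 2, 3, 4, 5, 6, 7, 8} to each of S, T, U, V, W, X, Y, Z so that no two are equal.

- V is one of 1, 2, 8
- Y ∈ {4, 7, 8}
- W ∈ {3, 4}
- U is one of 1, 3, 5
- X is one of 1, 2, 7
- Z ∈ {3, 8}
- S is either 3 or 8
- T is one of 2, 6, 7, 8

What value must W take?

Among the 8 variables, 5 fits only U (and all 8 values in {1, 2, 3, 4, 5, 6, 7, 8} must be used), so U = 5.
Among the 7 still-open variables, 6 fits only T (and all 7 values in {1, 2, 3, 4, 6, 7, 8} must be used), so T = 6.
S and Z share exactly the 2 values {3, 8}; by pigeonhole those values go to them, so strike 3, 8 from V, W, Y.
So W = 4.

4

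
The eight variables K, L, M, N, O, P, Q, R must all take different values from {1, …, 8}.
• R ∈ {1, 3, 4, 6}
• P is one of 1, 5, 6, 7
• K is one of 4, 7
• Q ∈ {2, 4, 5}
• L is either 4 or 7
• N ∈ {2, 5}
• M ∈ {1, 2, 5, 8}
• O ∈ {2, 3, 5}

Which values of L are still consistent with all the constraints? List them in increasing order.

The 8 variables together cover exactly {1, 2, 3, 4, 5, 6, 7, 8} — 8 values for 8 variables — and 8 appears only in M's list, so M = 8.
K and L between them cover only {4, 7} — a naked pair. Remove those values from P, Q, R.
N and Q between them cover only {2, 5} — a naked pair. Remove those values from O, P.
O's domain is down to {3}, so O = 3. Remove 3 from R.
No further eliminations apply; L can still be any of 4, 7.

4, 7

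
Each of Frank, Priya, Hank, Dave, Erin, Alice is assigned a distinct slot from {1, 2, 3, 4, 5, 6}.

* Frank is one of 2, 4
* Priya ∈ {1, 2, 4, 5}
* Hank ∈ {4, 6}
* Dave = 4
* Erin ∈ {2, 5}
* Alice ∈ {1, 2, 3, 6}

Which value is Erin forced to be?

Dave's domain is down to {4}, so Dave = 4. Remove 4 from Frank, Priya, Hank.
Frank has just one choice, so Frank = 2. Eliminate 2 elsewhere: Priya, Erin, Alice.
So Erin = 5.

5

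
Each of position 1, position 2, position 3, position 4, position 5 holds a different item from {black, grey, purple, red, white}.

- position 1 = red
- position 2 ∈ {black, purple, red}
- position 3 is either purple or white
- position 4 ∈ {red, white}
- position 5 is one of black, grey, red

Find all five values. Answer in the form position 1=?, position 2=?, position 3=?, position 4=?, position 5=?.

position 1=red, position 2=black, position 3=purple, position 4=white, position 5=grey

position 1's domain is down to {red}, so position 1 = red. Eliminate red elsewhere: position 2, position 4, position 5.
position 4 has just one choice, so position 4 = white. Eliminate white elsewhere: position 3.
That leaves position 3 = purple. Strike purple from position 2.
position 2 has just one choice, so position 2 = black. Strike black from position 5.
That leaves position 5 = grey.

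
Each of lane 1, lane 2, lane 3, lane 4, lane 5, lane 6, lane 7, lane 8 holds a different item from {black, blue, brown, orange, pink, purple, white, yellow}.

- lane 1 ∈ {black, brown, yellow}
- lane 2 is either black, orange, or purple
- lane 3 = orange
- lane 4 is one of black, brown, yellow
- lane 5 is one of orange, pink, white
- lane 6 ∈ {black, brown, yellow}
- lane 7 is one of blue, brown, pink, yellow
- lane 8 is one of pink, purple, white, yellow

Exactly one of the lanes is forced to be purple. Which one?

lane 3 must be orange (only option left). Remove orange from lane 2, lane 5.
The 7 still-open variables draw from only 7 values {black, blue, brown, pink, purple, white, yellow}, so each is used; only lane 7 can be blue, hence lane 7 = blue.
The 3 variables lane 1, lane 4, lane 6 are confined to {black, brown, yellow}, which locks those values in; drop them from lane 2, lane 8.
So purple goes to lane 2.

lane 2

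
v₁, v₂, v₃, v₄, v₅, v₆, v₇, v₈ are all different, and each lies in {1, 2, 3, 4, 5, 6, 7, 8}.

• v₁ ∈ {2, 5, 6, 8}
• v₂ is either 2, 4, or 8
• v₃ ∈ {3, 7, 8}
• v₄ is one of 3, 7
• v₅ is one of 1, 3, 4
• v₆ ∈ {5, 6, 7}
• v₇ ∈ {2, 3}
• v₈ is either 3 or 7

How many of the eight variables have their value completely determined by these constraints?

The 8 variables draw from only 8 values {1, 2, 3, 4, 5, 6, 7, 8}, so each is used; only v₅ can be 1, hence v₅ = 1.
Among the 7 still-open variables, 4 fits only v₂ (and all 7 values in {2, 3, 4, 5, 6, 7, 8} must be used), so v₂ = 4.
The 2 variables v₄ and v₈ are confined to {3, 7}, which locks those values in; drop them from v₃, v₆, v₇.
v₃ must be 8 (only option left). So v₁ can't be 8.
v₇ must be 2 (only option left). So v₁ can't be 2.
Determined: v₂=4, v₃=8, v₅=1, v₇=2. The other variables each still have more than one consistent value. That makes 4.

4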